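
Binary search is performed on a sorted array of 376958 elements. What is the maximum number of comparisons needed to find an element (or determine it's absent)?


Binary search halves the search space each comparison:
  Step 1: search space = 376958 -> 188479
  Step 2: search space = 188479 -> 94239
  Step 3: search space = 94239 -> 47119
  Step 4: search space = 47119 -> 23559
  Step 5: search space = 23559 -> 11779
  Step 6: search space = 11779 -> 5889
  Step 7: search space = 5889 -> 2944
  Step 8: search space = 2944 -> 1472
  Step 9: search space = 1472 -> 736
  Step 10: search space = 736 -> 368
  Step 11: search space = 368 -> 184
  Step 12: search space = 184 -> 92
  Step 13: search space = 92 -> 46
  Step 14: search space = 46 -> 23
  Step 15: search space = 23 -> 11
  Step 16: search space = 11 -> 5
  Step 17: search space = 5 -> 2
  Step 18: search space = 2 -> 1
  Step 19: search space = 1 (final check)
Maximum comparisons = floor(log2(376958)) + 1 = 18 + 1 = 19


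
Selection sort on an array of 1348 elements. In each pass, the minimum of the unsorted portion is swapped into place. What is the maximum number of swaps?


Selection sort performs one swap per pass:
  Pass 1: find min in positions 0 to 1347, swap with position 0
  Pass 2: find min in positions 1 to 1347, swap with position 1
  Pass 3: find min in positions 2 to 1347, swap with position 2
  Pass 4: find min in positions 3 to 1347, swap with position 3
  Pass 5: find min in positions 4 to 1347, swap with position 4
  ... (1342 more passes)
Total passes (and swaps) = n - 1 = 1348 - 1 = 1347


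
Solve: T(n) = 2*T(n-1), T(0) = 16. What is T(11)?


Unrolling:
T(11) = 2*T(10) = 2^2*T(9) = ... = 2^11*T(0)
= 2^11 * 16
= 2048 * 16 = 32768


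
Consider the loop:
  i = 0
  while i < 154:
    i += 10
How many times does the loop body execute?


Starting at i = 0, each iteration adds 10.
Iterations until i >= 154:
  Iteration 1: i = 0 -> i = 10
  Iteration 2: i = 10 -> i = 20
  Iteration 3: i = 20 -> i = 30
  Iteration 4: i = 30 -> i = 40
  Iteration 5: i = 40 -> i = 50
  Iteration 6: i = 50 -> i = 60
  Iteration 7: i = 60 -> i = 70
  Iteration 8: i = 70 -> i = 80
  ... continuing ...
Total iterations = ceil(154/10) = 16


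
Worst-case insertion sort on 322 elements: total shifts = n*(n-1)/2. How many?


Sum of shifts = 1 + 2 + 3 + ... + 321
= 322 * 321 / 2
= 103362 / 2
= 51681


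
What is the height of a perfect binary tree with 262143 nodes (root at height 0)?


A perfect binary tree with 262143 nodes:
  262143 = 2^18 - 1
  Levels: 0, 1, ..., 17
  Height = 17


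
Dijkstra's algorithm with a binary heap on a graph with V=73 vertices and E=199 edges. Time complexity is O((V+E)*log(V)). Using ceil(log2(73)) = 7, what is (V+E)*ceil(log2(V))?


Dijkstra with a binary heap: each vertex is extracted once, each edge may relax once.
Each heap operation costs O(log V).
V + E = 73 + 199 = 272
ceil(log2(73)) = 7 (since 2^6 = 64 < 73 <= 128 = 2^7)
Total heap work = (V+E) * ceil(log2(V)) = 272 * 7 = 1904


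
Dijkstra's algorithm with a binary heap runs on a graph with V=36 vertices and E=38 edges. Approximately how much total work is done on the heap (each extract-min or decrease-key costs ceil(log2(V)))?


Dijkstra with a binary heap: each vertex is extracted once, each edge may relax once.
Each heap operation costs O(log V).
V + E = 36 + 38 = 74
ceil(log2(36)) = 6 (since 2^5 = 32 < 36 <= 64 = 2^6)
Total heap work = (V+E) * ceil(log2(V)) = 74 * 6 = 444


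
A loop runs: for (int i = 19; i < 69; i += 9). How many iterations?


Loop starts at i = 19, increments by 9, stops when i >= 69.
Number of iterations = ceil((69 - 19) / 9)
= ceil(50 / 9)
= 6


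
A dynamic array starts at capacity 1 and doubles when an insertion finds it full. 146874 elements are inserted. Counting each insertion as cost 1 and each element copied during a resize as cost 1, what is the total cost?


n = 146874
Insertion costs: 146874
Resizes copy 1, 2, 4, ... up to the largest power of 2 that is <= n-1 = 146873, i.e. 131072.
Copy costs = 1 + 2 + 4 + 8 + 16 + 32 + 64 + 128 + 256 + 512 + 1024 + 2048 + 4096 + 8192 + 16384 + 32768 + 65536 + 131072 = 262143
Total = 146874 + 262143 = 409017


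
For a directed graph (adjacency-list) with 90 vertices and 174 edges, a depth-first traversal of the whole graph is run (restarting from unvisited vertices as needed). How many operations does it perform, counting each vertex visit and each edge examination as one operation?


A full DFS traversal visits each vertex once and examines each edge once.
V = 90
E = 174
Sum = 90 + 174 = 264


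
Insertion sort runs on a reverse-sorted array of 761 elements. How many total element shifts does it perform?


Sum of shifts = 1 + 2 + 3 + ... + 760
= 761 * 760 / 2
= 578360 / 2
= 289180


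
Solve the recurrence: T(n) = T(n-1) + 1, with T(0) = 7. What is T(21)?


Unrolling the recurrence:
T(21) = T(20) + 1
       = T(19) + 1 + 1
       = T(18) + 1*3
       ...
       = T(0) + 1*21
       = 7 + 21 = 28


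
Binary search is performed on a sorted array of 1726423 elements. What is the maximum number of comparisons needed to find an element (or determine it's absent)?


Binary search halves the search space each comparison:
  Step 1: search space = 1726423 -> 863211
  Step 2: search space = 863211 -> 431605
  Step 3: search space = 431605 -> 215802
  Step 4: search space = 215802 -> 107901
  Step 5: search space = 107901 -> 53950
  Step 6: search space = 53950 -> 26975
  Step 7: search space = 26975 -> 13487
  Step 8: search space = 13487 -> 6743
  Step 9: search space = 6743 -> 3371
  Step 10: search space = 3371 -> 1685
  Step 11: search space = 1685 -> 842
  Step 12: search space = 842 -> 421
  Step 13: search space = 421 -> 210
  Step 14: search space = 210 -> 105
  Step 15: search space = 105 -> 52
  Step 16: search space = 52 -> 26
  Step 17: search space = 26 -> 13
  Step 18: search space = 13 -> 6
  Step 19: search space = 6 -> 3
  Step 20: search space = 3 -> 1
  Step 21: search space = 1 (final check)
Maximum comparisons = floor(log2(1726423)) + 1 = 20 + 1 = 21


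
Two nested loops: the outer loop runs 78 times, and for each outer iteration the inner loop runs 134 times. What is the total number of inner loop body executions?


Outer loop: 78 iterations
Inner loop: 134 iterations per outer iteration
Total = 78 * 134 = 10452


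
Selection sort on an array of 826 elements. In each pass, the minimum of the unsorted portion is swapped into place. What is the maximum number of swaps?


Selection sort performs one swap per pass:
  Pass 1: find min in positions 0 to 825, swap with position 0
  Pass 2: find min in positions 1 to 825, swap with position 1
  Pass 3: find min in positions 2 to 825, swap with position 2
  Pass 4: find min in positions 3 to 825, swap with position 3
  Pass 5: find min in positions 4 to 825, swap with position 4
  ... (820 more passes)
Total passes (and swaps) = n - 1 = 826 - 1 = 825


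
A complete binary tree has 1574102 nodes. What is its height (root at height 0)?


In a complete binary tree, level k holds nodes 2^k .. 2^(k+1)-1 (1-indexed).
Height = floor(log2(n)) = floor(log2(1574102)) = 20
Check: 2^20 = 1048576 <= 1574102 < 2097152 = 2^21


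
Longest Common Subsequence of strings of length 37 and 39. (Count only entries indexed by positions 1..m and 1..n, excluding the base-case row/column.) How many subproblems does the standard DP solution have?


DP table indexed by positions in both strings.
First string: 37 positions
Second string: 39 positions
Total = 37 * 39 = 1443


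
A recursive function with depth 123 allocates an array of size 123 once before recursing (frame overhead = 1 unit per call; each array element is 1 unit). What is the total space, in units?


Array allocation: 123 units (allocated once)
Stack frames: 123 deep * 1 per frame = 123 units
Total = 123 + 123 = 246


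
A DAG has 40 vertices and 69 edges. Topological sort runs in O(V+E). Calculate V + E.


V = 40 (vertex processing)
E = 69 (edge processing)
V + E = 40 + 69 = 109


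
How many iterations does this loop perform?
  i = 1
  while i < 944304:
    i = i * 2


The loop variable doubles each iteration:
i = 1 -> 2 -> 4 -> 8 -> 16 -> 32 -> 64 -> 128 -> 256 -> 512 -> 1024 -> 2048 -> 4096 -> 8192 -> 16384 -> 32768 -> 65536 -> 131072 -> 262144 -> 524288 -> 1048576 (stop, 1048576 >= 944304)
Number of doublings = ceil(log2(944304)) = 20


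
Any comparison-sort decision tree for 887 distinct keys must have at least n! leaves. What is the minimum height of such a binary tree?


A binary decision tree of height h has at most 2^h leaves and needs at least n! of them, so h >= ceil(log2(n!)).
887! is far too large to multiply out, so use Stirling's series:
  ln(n!) ~ n ln n - n + (1/2) ln(2 pi n) + 1/(12n)  (error below 1/(360 n^3), negligible here)
  ln(887) = 6.7878450
  n ln n = 887 * 6.7878450 = 6020.8185
  (1/2) ln(2 pi * 887) = (1/2) ln(5573.1854) = 4.3129
  1/(12*887) = 0.0001
  ln(887!) ~ 6020.8185 - 887 + 4.3129 + 0.0001 = 5138.1315
Convert to base 2: log2(887!) = 5138.1315 / ln 2 = 5138.1315 / 0.69314718 = 7412.7568
ceil(7412.7568) = 7413


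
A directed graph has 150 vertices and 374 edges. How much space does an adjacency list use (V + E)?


Adjacency list: one list head per vertex + one entry per edge
Vertex heads: 150
Edge entries: 374
Total = 150 + 374 = 524


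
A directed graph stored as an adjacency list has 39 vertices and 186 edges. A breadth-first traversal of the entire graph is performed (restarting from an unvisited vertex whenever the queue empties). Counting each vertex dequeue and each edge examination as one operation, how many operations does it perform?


A full BFS traversal dequeues each vertex once and examines each edge once.
Vertex visits: 39
Edge visits: 186
V + E = 39 + 186 = 225


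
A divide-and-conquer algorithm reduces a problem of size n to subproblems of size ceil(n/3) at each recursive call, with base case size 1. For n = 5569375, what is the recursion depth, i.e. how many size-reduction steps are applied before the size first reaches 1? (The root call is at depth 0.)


Each step divides the size by 3 (rounding up); after k steps the size is ceil(n/3^k), which equals 1 exactly when 3^k >= n.
So the depth is the smallest k with 3^k >= 5569375, i.e. ceil(log_3(5569375)).
3^14 = 4782969 < 5569375 <= 14348907 = 3^15
Recursion depth = 15


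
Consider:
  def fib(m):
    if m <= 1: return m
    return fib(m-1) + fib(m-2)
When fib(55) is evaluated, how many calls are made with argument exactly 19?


Let N(m) = number of times fib(m) is called while evaluating fib(55).
N(55) = 1 (the initial call).
N(54) = 1 (only fib(55) calls it).
For 1 <= m <= 53: fib(m) is called by fib(m+1) and fib(m+2), so
  N(m) = N(m+1) + N(m+2).
fib(0) is called only by fib(2), so N(0) = N(2).
Walk down from m=55:
  N(55)=1, N(54)=1, N(53)=2, N(52)=3, N(51)=5, N(50)=8, N(49)=13, N(48)=21, N(47)=34, N(46)=55, N(45)=89, N(44)=144, N(43)=233, N(42)=377, N(41)=610, N(40)=987, N(39)=1597, N(38)=2584, N(37)=4181, N(36)=6765, N(35)=10946, N(34)=17711, N(33)=28657, N(32)=46368, N(31)=75025, N(30)=121393, N(29)=196418, N(28)=317811, N(27)=514229, N(26)=832040, N(25)=1346269, N(24)=2178309, N(23)=3524578, N(22)=5702887, N(21)=9227465, N(20)=14930352, N(19)=24157817
N(19) = 24157817


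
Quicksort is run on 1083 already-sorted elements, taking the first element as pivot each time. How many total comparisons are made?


Sum of comparisons per partition:
1082 + 1081 + ... + 1 + 0
= 1083 * (1083 - 1) / 2
= 1083 * 1082 / 2
= 585903


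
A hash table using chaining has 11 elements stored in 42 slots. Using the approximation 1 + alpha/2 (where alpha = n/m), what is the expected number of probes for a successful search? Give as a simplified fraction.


Load factor alpha = n/m = 11/42
Expected probes = 1 + alpha/2 = 1 + 11/(2*42)
= 1 + 11/84
= 84/84 + 11/84
= 95/84


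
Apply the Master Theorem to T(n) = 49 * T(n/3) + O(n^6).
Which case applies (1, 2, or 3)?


The Master Theorem: T(n) = a*T(n/b) + O(n^c)
  a = 49, b = 3, c = 6
log_b(a) = log_3(49) ~ 3.542
Compare b^c with a: 3^6 = 729 > 49, so c > log_b(a).
Since c > log_b(a), Case 3 applies.
T(n) = O(n^6)
Master Theorem case = 3


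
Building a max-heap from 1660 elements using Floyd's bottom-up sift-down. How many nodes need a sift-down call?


In a heap of 1660 elements (0-indexed array):
  Last element index: 1659
  Parent of last element: floor((1659 - 1) / 2) = 829
  Internal nodes: indices 0 to 829
  Count = floor(1660/2) = 830


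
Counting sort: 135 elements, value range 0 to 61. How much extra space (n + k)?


n = 135 (output array)
k = 62 (count array for 62 distinct values)
Extra space = 135 + 62 = 197


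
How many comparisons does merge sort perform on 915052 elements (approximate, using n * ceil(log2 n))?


Recursion depth: ceil(log2(915052)) = 20
Each recursion level merges n = 915052 elements
Total = 915052 * 20 = 18301040


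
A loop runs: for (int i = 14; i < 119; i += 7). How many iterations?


Loop starts at i = 14, increments by 7, stops when i >= 119.
Number of iterations = ceil((119 - 14) / 7)
= ceil(105 / 7)
= 15


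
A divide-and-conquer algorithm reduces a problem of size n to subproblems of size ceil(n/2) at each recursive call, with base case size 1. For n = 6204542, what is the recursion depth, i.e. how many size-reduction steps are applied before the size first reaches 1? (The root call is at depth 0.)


Each step divides the size by 2 (rounding up); after k steps the size is ceil(n/2^k), which equals 1 exactly when 2^k >= n.
So the depth is the smallest k with 2^k >= 6204542, i.e. ceil(log_2(6204542)).
2^22 = 4194304 < 6204542 <= 8388608 = 2^23
Recursion depth = 23


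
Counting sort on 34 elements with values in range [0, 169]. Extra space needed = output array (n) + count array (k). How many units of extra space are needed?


Output array size: 34 (to store sorted result)
Count array size: 170 (one slot per possible value, range 0 to 169)
Total extra space = 34 + 170 = 204


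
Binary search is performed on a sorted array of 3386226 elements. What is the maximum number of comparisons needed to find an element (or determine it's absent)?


Binary search halves the search space each comparison:
  Step 1: search space = 3386226 -> 1693113
  Step 2: search space = 1693113 -> 846556
  Step 3: search space = 846556 -> 423278
  Step 4: search space = 423278 -> 211639
  Step 5: search space = 211639 -> 105819
  Step 6: search space = 105819 -> 52909
  Step 7: search space = 52909 -> 26454
  Step 8: search space = 26454 -> 13227
  Step 9: search space = 13227 -> 6613
  Step 10: search space = 6613 -> 3306
  Step 11: search space = 3306 -> 1653
  Step 12: search space = 1653 -> 826
  Step 13: search space = 826 -> 413
  Step 14: search space = 413 -> 206
  Step 15: search space = 206 -> 103
  Step 16: search space = 103 -> 51
  Step 17: search space = 51 -> 25
  Step 18: search space = 25 -> 12
  Step 19: search space = 12 -> 6
  Step 20: search space = 6 -> 3
  Step 21: search space = 3 -> 1
  Step 22: search space = 1 (final check)
Maximum comparisons = floor(log2(3386226)) + 1 = 21 + 1 = 22


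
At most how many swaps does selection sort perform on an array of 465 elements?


Each of the 464 passes places one element in its final position.
Pass 1: swap minimum into position 0
Pass 2: swap minimum of remaining into position 1
...
Pass 464: last two elements, one swap
Maximum swaps = 465 - 1 = 464


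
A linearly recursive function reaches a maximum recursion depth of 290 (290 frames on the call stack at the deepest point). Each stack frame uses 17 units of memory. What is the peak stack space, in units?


Maximum recursion depth = 290 frames
Memory per frame = 17 units
Total stack space = depth * frame_size
= 290 * 17 = 4930


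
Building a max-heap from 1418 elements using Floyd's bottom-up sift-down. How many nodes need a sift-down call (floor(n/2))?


In a heap of 1418 elements (0-indexed array):
  Last element index: 1417
  Parent of last element: floor((1417 - 1) / 2) = 708
  Internal nodes: indices 0 to 708
  Count = floor(1418/2) = 709


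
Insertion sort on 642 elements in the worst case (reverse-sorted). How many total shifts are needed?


In the worst case (reverse-sorted), each element shifts past all previous:
  Element 1: 1 shifts
  Element 2: 2 shifts
  Element 3: 3 shifts
  Element 4: 4 shifts
  Element 5: 5 shifts
  ...
  Element 641: 641 shifts
Total = 1 + 2 + ... + 641
= 642*(642-1)/2 = 205761


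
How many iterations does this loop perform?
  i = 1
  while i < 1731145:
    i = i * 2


The loop variable doubles each iteration:
i = 1 -> 2 -> 4 -> 8 -> 16 -> 32 -> 64 -> 128 -> 256 -> 512 -> 1024 -> 2048 -> 4096 -> 8192 -> 16384 -> 32768 -> 65536 -> 131072 -> 262144 -> 524288 -> 1048576 -> 2097152 (stop, 2097152 >= 1731145)
Number of doublings = ceil(log2(1731145)) = 21


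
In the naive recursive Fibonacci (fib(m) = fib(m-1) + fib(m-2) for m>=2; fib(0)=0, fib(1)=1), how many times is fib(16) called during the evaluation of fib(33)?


Let N(m) = number of times fib(m) is called while evaluating fib(33).
N(33) = 1 (the initial call).
N(32) = 1 (only fib(33) calls it).
For 1 <= m <= 31: fib(m) is called by fib(m+1) and fib(m+2), so
  N(m) = N(m+1) + N(m+2).
fib(0) is called only by fib(2), so N(0) = N(2).
Walk down from m=33:
  N(33)=1, N(32)=1, N(31)=2, N(30)=3, N(29)=5, N(28)=8, N(27)=13, N(26)=21, N(25)=34, N(24)=55, N(23)=89, N(22)=144, N(21)=233, N(20)=377, N(19)=610, N(18)=987, N(17)=1597, N(16)=2584
N(16) = 2584


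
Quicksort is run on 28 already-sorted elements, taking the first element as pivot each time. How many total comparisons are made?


Sum of comparisons per partition:
27 + 26 + ... + 1 + 0
= 28 * (28 - 1) / 2
= 28 * 27 / 2
= 378


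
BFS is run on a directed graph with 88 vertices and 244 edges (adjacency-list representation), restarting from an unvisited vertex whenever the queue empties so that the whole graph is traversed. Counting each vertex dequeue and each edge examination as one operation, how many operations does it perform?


A full BFS traversal dequeues each vertex exactly once and examines each directed edge exactly once.
V = 88 (vertex processing cost)
E = 244 (edge examination cost)
Total operations proportional to V + E = 88 + 244 = 332


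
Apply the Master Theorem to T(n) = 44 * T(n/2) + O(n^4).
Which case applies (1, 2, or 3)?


The Master Theorem: T(n) = a*T(n/b) + O(n^c)
  a = 44, b = 2, c = 4
log_b(a) = log_2(44) ~ 5.459
Compare b^c with a: 2^4 = 16 < 44, so c < log_b(a).
Since c < log_b(a), Case 1 applies.
T(n) = O(n^(log_2 44)) ~ O(n^5.459)
Master Theorem case = 1


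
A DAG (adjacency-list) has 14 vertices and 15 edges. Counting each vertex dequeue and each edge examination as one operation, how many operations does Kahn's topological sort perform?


V = 14 (vertex processing)
E = 15 (edge processing)
V + E = 14 + 15 = 29


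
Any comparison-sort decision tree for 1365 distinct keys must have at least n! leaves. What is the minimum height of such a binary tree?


A binary decision tree of height h has at most 2^h leaves and needs at least n! of them, so h >= ceil(log2(n!)).
1365! is far too large to multiply out, so use Stirling's series:
  ln(n!) ~ n ln n - n + (1/2) ln(2 pi n) + 1/(12n)  (error below 1/(360 n^3), negligible here)
  ln(1365) = 7.2189097
  n ln n = 1365 * 7.2189097 = 9853.8117
  (1/2) ln(2 pi * 1365) = (1/2) ln(8576.5479) = 4.5284
  1/(12*1365) = 0.0001
  ln(1365!) ~ 9853.8117 - 1365 + 4.5284 + 0.0001 = 8493.3402
Convert to base 2: log2(1365!) = 8493.3402 / ln 2 = 8493.3402 / 0.69314718 = 12253.2998
ceil(12253.2998) = 12254


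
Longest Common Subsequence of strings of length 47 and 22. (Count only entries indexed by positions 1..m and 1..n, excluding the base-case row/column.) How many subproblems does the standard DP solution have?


DP table indexed by positions in both strings.
First string: 47 positions
Second string: 22 positions
Total = 47 * 22 = 1034


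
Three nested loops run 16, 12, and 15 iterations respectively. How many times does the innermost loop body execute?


Loop 1 (outermost): 16 iterations
Loop 2 (middle): 12 iterations per outer
Loop 3 (innermost): 15 iterations per middle
Total = 16 * 12 * 15 = 2880


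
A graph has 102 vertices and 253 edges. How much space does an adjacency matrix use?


Adjacency matrix: V x V grid of entries
Space = V^2 = 102^2 = 102 * 102 = 10404


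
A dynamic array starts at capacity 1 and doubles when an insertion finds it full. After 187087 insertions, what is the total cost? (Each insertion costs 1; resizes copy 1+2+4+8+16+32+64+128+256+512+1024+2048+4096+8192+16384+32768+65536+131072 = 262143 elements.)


Insertion cost: 187087 (one per element)
Resizes occur just before inserting elements 2, 3, 5, 9, ...
Elements copied at each resize: 1 + 2 + 4 + 8 + 16 + 32 + 64 + 128 + 256 + 512 + 1024 + 2048 + 4096 + 8192 + 16384 + 32768 + 65536 + 131072
Sum of copies = 262143 (geometric series: 2^k - 1)
Total = 187087 + 262143 = 449230


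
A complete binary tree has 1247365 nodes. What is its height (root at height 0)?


In a complete binary tree, level k holds nodes 2^k .. 2^(k+1)-1 (1-indexed).
Height = floor(log2(n)) = floor(log2(1247365)) = 20
Check: 2^20 = 1048576 <= 1247365 < 2097152 = 2^21


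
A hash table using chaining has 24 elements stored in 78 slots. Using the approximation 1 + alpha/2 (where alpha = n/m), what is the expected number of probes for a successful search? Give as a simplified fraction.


Load factor alpha = n/m = 24/78
Expected probes = 1 + alpha/2 = 1 + 24/(2*78)
= 1 + 24/156
= 156/156 + 24/156
= 180/156
Simplify: 15/13


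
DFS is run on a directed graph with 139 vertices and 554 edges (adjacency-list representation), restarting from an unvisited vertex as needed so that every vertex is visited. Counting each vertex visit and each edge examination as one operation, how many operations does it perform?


A full DFS traversal processes each vertex exactly once (push/pop on stack).
Each directed edge is examined once.
V = 139, E = 554
V + E = 693


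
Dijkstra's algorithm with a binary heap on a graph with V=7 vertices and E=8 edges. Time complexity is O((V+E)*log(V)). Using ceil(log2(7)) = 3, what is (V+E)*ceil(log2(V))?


Dijkstra with a binary heap: each vertex is extracted once, each edge may relax once.
Each heap operation costs O(log V).
V + E = 7 + 8 = 15
ceil(log2(7)) = 3 (since 2^2 = 4 < 7 <= 8 = 2^3)
Total heap work = (V+E) * ceil(log2(V)) = 15 * 3 = 45


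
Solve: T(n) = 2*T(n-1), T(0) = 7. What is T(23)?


Unrolling:
T(23) = 2*T(22) = 2^2*T(21) = ... = 2^23*T(0)
= 2^23 * 7
= 8388608 * 7 = 58720256


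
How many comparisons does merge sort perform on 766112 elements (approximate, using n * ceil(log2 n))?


Recursion depth: ceil(log2(766112)) = 20
Each recursion level merges n = 766112 elements
Total = 766112 * 20 = 15322240


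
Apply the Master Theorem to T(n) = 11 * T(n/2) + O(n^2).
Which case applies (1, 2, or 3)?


The Master Theorem: T(n) = a*T(n/b) + O(n^c)
  a = 11, b = 2, c = 2
log_b(a) = log_2(11) ~ 3.459
Compare b^c with a: 2^2 = 4 < 11, so c < log_b(a).
Since c < log_b(a), Case 1 applies.
T(n) = O(n^(log_2 11)) ~ O(n^3.459)
Master Theorem case = 1


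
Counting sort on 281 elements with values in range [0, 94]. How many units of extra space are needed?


Output array size: 281 (to store sorted result)
Count array size: 95 (one slot per possible value, range 0 to 94)
Total extra space = 281 + 95 = 376


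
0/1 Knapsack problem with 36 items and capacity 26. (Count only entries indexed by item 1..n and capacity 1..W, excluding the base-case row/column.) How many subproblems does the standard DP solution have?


The DP table is indexed by (item, capacity).
Rows: 36 items
Columns: 26 capacity values (1 to W)
Total subproblems = 36 * 26 = 936


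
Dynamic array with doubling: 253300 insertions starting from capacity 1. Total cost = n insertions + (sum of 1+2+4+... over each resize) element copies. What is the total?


n = 253300
Insertion costs: 253300
Resizes copy 1, 2, 4, ... up to the largest power of 2 that is <= n-1 = 253299, i.e. 131072.
Copy costs = 1 + 2 + 4 + 8 + 16 + 32 + 64 + 128 + 256 + 512 + 1024 + 2048 + 4096 + 8192 + 16384 + 32768 + 65536 + 131072 = 262143
Total = 253300 + 262143 = 515443


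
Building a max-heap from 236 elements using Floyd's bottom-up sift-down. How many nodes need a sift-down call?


In a heap of 236 elements (0-indexed array):
  Last element index: 235
  Parent of last element: floor((235 - 1) / 2) = 117
  Internal nodes: indices 0 to 117
  Count = floor(236/2) = 118


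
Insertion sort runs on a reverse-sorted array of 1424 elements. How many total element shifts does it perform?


Sum of shifts = 1 + 2 + 3 + ... + 1423
= 1424 * 1423 / 2
= 2026352 / 2
= 1013176


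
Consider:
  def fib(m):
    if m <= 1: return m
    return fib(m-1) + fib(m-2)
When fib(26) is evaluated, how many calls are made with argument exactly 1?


Let N(m) = number of times fib(m) is called while evaluating fib(26).
N(26) = 1 (the initial call).
N(25) = 1 (only fib(26) calls it).
For 1 <= m <= 24: fib(m) is called by fib(m+1) and fib(m+2), so
  N(m) = N(m+1) + N(m+2).
fib(0) is called only by fib(2), so N(0) = N(2).
Walk down from m=26:
  N(26)=1, N(25)=1, N(24)=2, N(23)=3, N(22)=5, N(21)=8, N(20)=13, N(19)=21, N(18)=34, N(17)=55, N(16)=89, N(15)=144, N(14)=233, N(13)=377, N(12)=610, N(11)=987, N(10)=1597, N(9)=2584, N(8)=4181, N(7)=6765, N(6)=10946, N(5)=17711, N(4)=28657, N(3)=46368, N(2)=75025, N(1)=121393
N(1) = 121393


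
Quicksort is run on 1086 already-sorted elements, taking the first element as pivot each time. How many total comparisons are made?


Sum of comparisons per partition:
1085 + 1084 + ... + 1 + 0
= 1086 * (1086 - 1) / 2
= 1086 * 1085 / 2
= 589155


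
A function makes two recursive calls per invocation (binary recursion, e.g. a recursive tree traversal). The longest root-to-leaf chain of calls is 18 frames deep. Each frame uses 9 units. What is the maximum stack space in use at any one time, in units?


Binary recursion: the two calls run one after the other, so only one root-to-leaf chain of frames is on the stack at a time.
Maximum depth (longest chain) = 18 frames
Each frame = 9 units
Max stack space = 18 * 9 = 162


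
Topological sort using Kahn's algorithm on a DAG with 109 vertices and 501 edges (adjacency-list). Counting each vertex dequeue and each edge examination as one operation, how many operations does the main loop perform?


Kahn's algorithm:
  1. Compute in-degrees: O(V + E)
  2. Process queue: each vertex dequeued once (O(V))
     each edge examined once (O(E))
Total = V + E = 109 + 501 = 610


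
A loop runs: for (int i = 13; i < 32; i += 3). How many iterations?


Loop starts at i = 13, increments by 3, stops when i >= 32.
Number of iterations = ceil((32 - 13) / 3)
= ceil(19 / 3)
= 7


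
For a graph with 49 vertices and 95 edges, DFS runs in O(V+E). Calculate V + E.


A full DFS traversal visits each vertex once and examines each edge once.
V = 49
E = 95
Sum = 49 + 95 = 144


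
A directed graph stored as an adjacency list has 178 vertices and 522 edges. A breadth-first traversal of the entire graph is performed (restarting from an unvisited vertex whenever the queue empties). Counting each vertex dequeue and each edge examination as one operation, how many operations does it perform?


A full BFS traversal dequeues each vertex once and examines each edge once.
Vertex visits: 178
Edge visits: 522
V + E = 178 + 522 = 700


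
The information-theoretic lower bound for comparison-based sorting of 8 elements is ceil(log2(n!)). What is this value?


A binary decision tree of height h has at most 2^h leaves and needs at least n! of them, so h >= ceil(log2(n!)).
Compute 8! as a running product:
  x2 = 2, x3 = 6, x4 = 24, x5 = 120
  x6 = 720, x7 = 5040, x8 = 40320
8! = 40320
Bracket between powers of 2:
  2^15 = 32768 < 40320 <= 65536 = 2^16
So ceil(log2(8!)) = 16


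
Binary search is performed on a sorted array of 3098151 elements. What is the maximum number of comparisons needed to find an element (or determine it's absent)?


Binary search halves the search space each comparison:
  Step 1: search space = 3098151 -> 1549075
  Step 2: search space = 1549075 -> 774537
  Step 3: search space = 774537 -> 387268
  Step 4: search space = 387268 -> 193634
  Step 5: search space = 193634 -> 96817
  Step 6: search space = 96817 -> 48408
  Step 7: search space = 48408 -> 24204
  Step 8: search space = 24204 -> 12102
  Step 9: search space = 12102 -> 6051
  Step 10: search space = 6051 -> 3025
  Step 11: search space = 3025 -> 1512
  Step 12: search space = 1512 -> 756
  Step 13: search space = 756 -> 378
  Step 14: search space = 378 -> 189
  Step 15: search space = 189 -> 94
  Step 16: search space = 94 -> 47
  Step 17: search space = 47 -> 23
  Step 18: search space = 23 -> 11
  Step 19: search space = 11 -> 5
  Step 20: search space = 5 -> 2
  Step 21: search space = 2 -> 1
  Step 22: search space = 1 (final check)
Maximum comparisons = floor(log2(3098151)) + 1 = 21 + 1 = 22


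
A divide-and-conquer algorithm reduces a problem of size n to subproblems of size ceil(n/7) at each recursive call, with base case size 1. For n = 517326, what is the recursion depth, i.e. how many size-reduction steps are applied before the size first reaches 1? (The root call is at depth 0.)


Each step divides the size by 7 (rounding up); after k steps the size is ceil(n/7^k), which equals 1 exactly when 7^k >= n.
So the depth is the smallest k with 7^k >= 517326, i.e. ceil(log_7(517326)).
7^6 = 117649 < 517326 <= 823543 = 7^7
Recursion depth = 7


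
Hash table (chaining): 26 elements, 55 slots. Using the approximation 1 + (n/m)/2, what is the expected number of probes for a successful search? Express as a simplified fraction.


Computing expected probes:
alpha = 26/55
= 1 + alpha/2
= 1 + 26/(2*55)
= (2*55 + 26) / (2*55)
= 136/110 = 68/55


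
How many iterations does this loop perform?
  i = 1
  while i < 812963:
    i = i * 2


The loop variable doubles each iteration:
i = 1 -> 2 -> 4 -> 8 -> 16 -> 32 -> 64 -> 128 -> 256 -> 512 -> 1024 -> 2048 -> 4096 -> 8192 -> 16384 -> 32768 -> 65536 -> 131072 -> 262144 -> 524288 -> 1048576 (stop, 1048576 >= 812963)
Number of doublings = ceil(log2(812963)) = 20


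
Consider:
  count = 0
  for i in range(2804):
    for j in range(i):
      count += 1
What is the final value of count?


For each i, the inner loop runs i times:
  i=0: inner runs 0 times
  i=1: inner runs 1 time
  i=2: inner runs 2 times
  i=3: inner runs 3 times
  i=4: inner runs 4 times
  i=5: inner runs 5 times
  i=6: inner runs 6 times
  i=7: inner runs 7 times
  ...
Total = 0 + 1 + 2 + ... + 2803 = 2804*(2804-1)/2 = 3929806


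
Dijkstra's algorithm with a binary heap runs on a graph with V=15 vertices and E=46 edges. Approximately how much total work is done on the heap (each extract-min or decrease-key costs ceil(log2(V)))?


Dijkstra with a binary heap: each vertex is extracted once, each edge may relax once.
Each heap operation costs O(log V).
V + E = 15 + 46 = 61
ceil(log2(15)) = 4 (since 2^3 = 8 < 15 <= 16 = 2^4)
Total heap work = (V+E) * ceil(log2(V)) = 61 * 4 = 244


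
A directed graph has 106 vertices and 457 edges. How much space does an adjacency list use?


Adjacency list: one list head per vertex + one entry per edge
Vertex heads: 106
Edge entries: 457
Total = 106 + 457 = 563


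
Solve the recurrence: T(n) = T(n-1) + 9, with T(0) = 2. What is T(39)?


Unrolling the recurrence:
T(39) = T(38) + 9
       = T(37) + 9 + 9
       = T(36) + 9*3
       ...
       = T(0) + 9*39
       = 2 + 351 = 353


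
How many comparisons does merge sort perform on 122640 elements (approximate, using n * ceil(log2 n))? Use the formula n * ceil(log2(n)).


Recursion depth: ceil(log2(122640)) = 17
Each recursion level merges n = 122640 elements
Total = 122640 * 17 = 2084880


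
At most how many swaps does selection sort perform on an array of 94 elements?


Each of the 93 passes places one element in its final position.
Pass 1: swap minimum into position 0
Pass 2: swap minimum of remaining into position 1
...
Pass 93: last two elements, one swap
Maximum swaps = 94 - 1 = 93


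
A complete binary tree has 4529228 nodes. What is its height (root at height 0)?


In a complete binary tree, level k holds nodes 2^k .. 2^(k+1)-1 (1-indexed).
Height = floor(log2(n)) = floor(log2(4529228)) = 22
Check: 2^22 = 4194304 <= 4529228 < 8388608 = 2^23


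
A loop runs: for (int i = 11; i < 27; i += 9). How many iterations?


Loop starts at i = 11, increments by 9, stops when i >= 27.
Number of iterations = ceil((27 - 11) / 9)
= ceil(16 / 9)
= 2


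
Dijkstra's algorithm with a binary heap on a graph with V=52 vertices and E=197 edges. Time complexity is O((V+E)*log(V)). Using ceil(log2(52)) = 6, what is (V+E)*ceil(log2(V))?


Dijkstra with a binary heap: each vertex is extracted once, each edge may relax once.
Each heap operation costs O(log V).
V + E = 52 + 197 = 249
ceil(log2(52)) = 6 (since 2^5 = 32 < 52 <= 64 = 2^6)
Total heap work = (V+E) * ceil(log2(V)) = 249 * 6 = 1494


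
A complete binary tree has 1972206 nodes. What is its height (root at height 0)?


In a complete binary tree, level k holds nodes 2^k .. 2^(k+1)-1 (1-indexed).
Height = floor(log2(n)) = floor(log2(1972206)) = 20
Check: 2^20 = 1048576 <= 1972206 < 2097152 = 2^21


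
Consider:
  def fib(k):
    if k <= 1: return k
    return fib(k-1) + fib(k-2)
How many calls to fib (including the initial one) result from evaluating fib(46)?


Let C(m) = total calls to evaluate fib(m). Then C(0)=C(1)=1, and
C(m) = 1 + C(m-1) + C(m-2) for m >= 2.
Build the table (each entry = 1 + previous two):
  C(0) = 1
  C(1) = 1
  C(2) = 1 + 1 + 1 = 3
  C(3) = 1 + 3 + 1 = 5
  C(4) = 1 + 5 + 3 = 9
  C(5) = 1 + 9 + 5 = 15
  C(6) = 1 + 15 + 9 = 25
  C(7) = 1 + 25 + 15 = 41
  C(8) = 1 + 41 + 25 = 67
  C(9) = 1 + 67 + 41 = 109
  C(10) = 1 + 109 + 67 = 177
  C(11) = 1 + 177 + 109 = 287
  C(12) = 1 + 287 + 177 = 465
  C(13) = 1 + 465 + 287 = 753
  C(14) = 1 + 753 + 465 = 1219
  C(15) = 1 + 1219 + 753 = 1973
  C(16) = 1 + 1973 + 1219 = 3193
  C(17) = 1 + 3193 + 1973 = 5167
  C(18) = 1 + 5167 + 3193 = 8361
  C(19) = 1 + 8361 + 5167 = 13529
  C(20) = 1 + 13529 + 8361 = 21891
  C(21) = 1 + 21891 + 13529 = 35421
  C(22) = 1 + 35421 + 21891 = 57313
  C(23) = 1 + 57313 + 35421 = 92735
  C(24) = 1 + 92735 + 57313 = 150049
  C(25) = 1 + 150049 + 92735 = 242785
  C(26) = 1 + 242785 + 150049 = 392835
  C(27) = 1 + 392835 + 242785 = 635621
  C(28) = 1 + 635621 + 392835 = 1028457
  C(29) = 1 + 1028457 + 635621 = 1664079
  C(30) = 1 + 1664079 + 1028457 = 2692537
  C(31) = 1 + 2692537 + 1664079 = 4356617
  C(32) = 1 + 4356617 + 2692537 = 7049155
  C(33) = 1 + 7049155 + 4356617 = 11405773
  C(34) = 1 + 11405773 + 7049155 = 18454929
  C(35) = 1 + 18454929 + 11405773 = 29860703
  C(36) = 1 + 29860703 + 18454929 = 48315633
  C(37) = 1 + 48315633 + 29860703 = 78176337
  C(38) = 1 + 78176337 + 48315633 = 126491971
  C(39) = 1 + 126491971 + 78176337 = 204668309
  C(40) = 1 + 204668309 + 126491971 = 331160281
  C(41) = 1 + 331160281 + 204668309 = 535828591
  C(42) = 1 + 535828591 + 331160281 = 866988873
  C(43) = 1 + 866988873 + 535828591 = 1402817465
  C(44) = 1 + 1402817465 + 866988873 = 2269806339
  C(45) = 1 + 2269806339 + 1402817465 = 3672623805
  C(46) = 1 + 3672623805 + 2269806339 = 5942430145
Total calls for fib(46) = 5942430145


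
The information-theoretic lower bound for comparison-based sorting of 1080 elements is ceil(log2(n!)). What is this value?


A binary decision tree of height h has at most 2^h leaves and needs at least n! of them, so h >= ceil(log2(n!)).
1080! is far too large to multiply out, so use Stirling's series:
  ln(n!) ~ n ln n - n + (1/2) ln(2 pi n) + 1/(12n)  (error below 1/(360 n^3), negligible here)
  ln(1080) = 6.9847163
  n ln n = 1080 * 6.9847163 = 7543.4936
  (1/2) ln(2 pi * 1080) = (1/2) ln(6785.8401) = 4.4113
  1/(12*1080) = 0.0001
  ln(1080!) ~ 7543.4936 - 1080 + 4.4113 + 0.0001 = 6467.9050
Convert to base 2: log2(1080!) = 6467.9050 / ln 2 = 6467.9050 / 0.69314718 = 9331.2145
ceil(9331.2145) = 9332


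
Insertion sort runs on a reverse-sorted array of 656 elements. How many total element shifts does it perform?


Sum of shifts = 1 + 2 + 3 + ... + 655
= 656 * 655 / 2
= 429680 / 2
= 214840


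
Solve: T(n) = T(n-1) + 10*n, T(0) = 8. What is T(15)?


Expanding the recurrence:
T(15) = T(14) + 10*15
       = T(13) + 10*14 + 10*15
       ...
       = T(0) + 10*(1 + 2 + ... + 15)
       = 8 + 10 * 15*16/2
       = 8 + 10 * 120
       = 8 + 1200 = 1208


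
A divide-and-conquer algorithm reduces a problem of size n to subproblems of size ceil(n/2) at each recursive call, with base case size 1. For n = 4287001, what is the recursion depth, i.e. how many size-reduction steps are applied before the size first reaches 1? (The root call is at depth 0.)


Each step divides the size by 2 (rounding up); after k steps the size is ceil(n/2^k), which equals 1 exactly when 2^k >= n.
So the depth is the smallest k with 2^k >= 4287001, i.e. ceil(log_2(4287001)).
2^22 = 4194304 < 4287001 <= 8388608 = 2^23
Recursion depth = 23


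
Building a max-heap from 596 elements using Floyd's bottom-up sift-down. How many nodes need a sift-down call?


In a heap of 596 elements (0-indexed array):
  Last element index: 595
  Parent of last element: floor((595 - 1) / 2) = 297
  Internal nodes: indices 0 to 297
  Count = floor(596/2) = 298


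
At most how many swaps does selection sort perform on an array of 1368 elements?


Each of the 1367 passes places one element in its final position.
Pass 1: swap minimum into position 0
Pass 2: swap minimum of remaining into position 1
...
Pass 1367: last two elements, one swap
Maximum swaps = 1368 - 1 = 1367


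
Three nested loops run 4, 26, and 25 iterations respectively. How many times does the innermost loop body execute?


Loop 1 (outermost): 4 iterations
Loop 2 (middle): 26 iterations per outer
Loop 3 (innermost): 25 iterations per middle
Total = 4 * 26 * 25 = 2600


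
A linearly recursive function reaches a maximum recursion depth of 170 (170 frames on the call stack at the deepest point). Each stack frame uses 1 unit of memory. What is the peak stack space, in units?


Maximum recursion depth = 170 frames
Memory per frame = 1 unit
Total stack space = depth * frame_size
= 170 * 1 = 170


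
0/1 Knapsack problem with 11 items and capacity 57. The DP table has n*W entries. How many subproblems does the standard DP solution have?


The DP table is indexed by (item, capacity).
Rows: 11 items
Columns: 57 capacity values (1 to W)
Total subproblems = 11 * 57 = 627


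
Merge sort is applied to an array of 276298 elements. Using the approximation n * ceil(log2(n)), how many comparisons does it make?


Merge sort divides the array into halves recursively.
Number of levels = ceil(log2(276298)) = 19
At each level, approximately n = 276298 comparisons are needed for merging.
Total comparisons ~ n * ceil(log2(n)) = 276298 * 19 = 5249662


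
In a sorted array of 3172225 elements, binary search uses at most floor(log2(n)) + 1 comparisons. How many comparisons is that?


Halving sequence: 3172225 -> 1586112 -> 793056 -> 396528 -> 198264 -> 99132 -> 49566 -> 24783 -> 12391 -> 6195 -> 3097 -> 1548 -> 774 -> 387 -> 193 -> 96 -> 48 -> 24 -> 12 -> 6 -> 3 -> 1
Number of halvings = 21
Max comparisons = 21 + 1 = 22


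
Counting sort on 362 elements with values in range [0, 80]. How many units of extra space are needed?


Output array size: 362 (to store sorted result)
Count array size: 81 (one slot per possible value, range 0 to 80)
Total extra space = 362 + 81 = 443
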